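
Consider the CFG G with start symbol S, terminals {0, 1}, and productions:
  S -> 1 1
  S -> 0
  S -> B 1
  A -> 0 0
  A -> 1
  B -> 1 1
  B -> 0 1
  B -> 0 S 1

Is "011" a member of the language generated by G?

S ⇒ B1 ⇒ 011

yes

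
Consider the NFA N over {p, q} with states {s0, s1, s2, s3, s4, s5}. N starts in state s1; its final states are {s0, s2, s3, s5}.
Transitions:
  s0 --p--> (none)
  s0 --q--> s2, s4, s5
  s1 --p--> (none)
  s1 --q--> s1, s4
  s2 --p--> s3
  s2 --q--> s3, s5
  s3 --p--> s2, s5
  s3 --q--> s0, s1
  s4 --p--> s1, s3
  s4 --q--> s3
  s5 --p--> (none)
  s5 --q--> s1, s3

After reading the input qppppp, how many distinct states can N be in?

1

Start: {s1}
read q: {s1, s4}
read p: {s1, s3}
read p: {s2, s5}
read p: {s3}
read p: {s2, s5}
read p: {s3}
Final reachable set {s3} has 1 state.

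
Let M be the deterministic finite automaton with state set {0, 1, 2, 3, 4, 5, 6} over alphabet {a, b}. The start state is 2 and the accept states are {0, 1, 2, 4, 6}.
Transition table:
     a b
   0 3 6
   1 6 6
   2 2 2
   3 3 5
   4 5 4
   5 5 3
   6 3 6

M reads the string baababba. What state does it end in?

2 --b--> 2
2 --a--> 2
2 --a--> 2
2 --b--> 2
2 --a--> 2
2 --b--> 2
2 --b--> 2
2 --a--> 2

2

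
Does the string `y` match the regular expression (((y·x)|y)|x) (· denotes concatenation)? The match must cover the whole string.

yes

The left alternative ((y·x)|y) matches y.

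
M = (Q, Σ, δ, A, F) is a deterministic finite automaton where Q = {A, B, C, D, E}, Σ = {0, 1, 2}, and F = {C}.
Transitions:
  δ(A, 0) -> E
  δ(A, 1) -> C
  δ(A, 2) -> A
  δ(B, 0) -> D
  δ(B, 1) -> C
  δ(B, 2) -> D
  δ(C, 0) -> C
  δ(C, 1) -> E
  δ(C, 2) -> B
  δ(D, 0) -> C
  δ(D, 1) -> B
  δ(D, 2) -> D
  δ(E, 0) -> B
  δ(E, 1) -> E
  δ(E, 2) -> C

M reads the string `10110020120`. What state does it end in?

A --1--> C
C --0--> C
C --1--> E
E --1--> E
E --0--> B
B --0--> D
D --2--> D
D --0--> C
C --1--> E
E --2--> C
C --0--> C

C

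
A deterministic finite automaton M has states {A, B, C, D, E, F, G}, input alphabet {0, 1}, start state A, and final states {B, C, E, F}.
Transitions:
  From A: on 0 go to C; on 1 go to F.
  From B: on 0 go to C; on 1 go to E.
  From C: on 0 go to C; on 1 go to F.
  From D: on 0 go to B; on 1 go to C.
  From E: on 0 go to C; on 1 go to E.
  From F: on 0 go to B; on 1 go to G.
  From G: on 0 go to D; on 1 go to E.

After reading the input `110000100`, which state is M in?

C

A --1--> F
F --1--> G
G --0--> D
D --0--> B
B --0--> C
C --0--> C
C --1--> F
F --0--> B
B --0--> C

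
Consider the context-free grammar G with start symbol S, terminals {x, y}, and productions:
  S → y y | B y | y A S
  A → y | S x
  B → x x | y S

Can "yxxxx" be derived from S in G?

no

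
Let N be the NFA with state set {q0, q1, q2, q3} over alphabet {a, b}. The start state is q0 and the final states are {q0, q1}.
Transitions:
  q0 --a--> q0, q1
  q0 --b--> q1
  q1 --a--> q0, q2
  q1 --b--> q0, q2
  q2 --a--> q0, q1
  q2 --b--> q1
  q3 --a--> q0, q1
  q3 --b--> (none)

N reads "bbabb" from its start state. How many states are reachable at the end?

3

Start: {q0}
read b: {q1}
read b: {q0, q2}
read a: {q0, q1}
read b: {q0, q1, q2}
read b: {q0, q1, q2}
Final reachable set {q0, q1, q2} has 3 states.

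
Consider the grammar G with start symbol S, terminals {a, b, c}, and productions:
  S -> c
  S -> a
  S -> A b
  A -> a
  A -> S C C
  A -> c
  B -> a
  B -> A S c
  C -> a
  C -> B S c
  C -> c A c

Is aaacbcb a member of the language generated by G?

S ⇒ Ab ⇒ SCCb ⇒ aCCb ⇒ aaCb ⇒ aaBScb ⇒ aaaScb ⇒ aaaAbcb ⇒ aaacbcb

yes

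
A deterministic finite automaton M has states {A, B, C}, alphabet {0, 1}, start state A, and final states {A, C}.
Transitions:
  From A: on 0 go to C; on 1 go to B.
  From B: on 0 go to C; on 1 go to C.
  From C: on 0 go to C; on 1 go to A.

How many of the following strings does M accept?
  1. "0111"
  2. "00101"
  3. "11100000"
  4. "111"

4

"0111": accepted
"00101": accepted
"11100000": accepted
"111": accepted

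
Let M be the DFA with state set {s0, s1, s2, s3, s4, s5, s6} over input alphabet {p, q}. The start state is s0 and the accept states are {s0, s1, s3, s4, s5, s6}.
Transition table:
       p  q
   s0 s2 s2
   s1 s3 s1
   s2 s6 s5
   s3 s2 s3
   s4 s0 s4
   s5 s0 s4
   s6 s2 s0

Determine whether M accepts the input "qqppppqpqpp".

rejected

s0 --q--> s2
s2 --q--> s5
s5 --p--> s0
s0 --p--> s2
s2 --p--> s6
s6 --p--> s2
s2 --q--> s5
s5 --p--> s0
s0 --q--> s2
s2 --p--> s6
s6 --p--> s2
End in state s2, which is not an accepting state.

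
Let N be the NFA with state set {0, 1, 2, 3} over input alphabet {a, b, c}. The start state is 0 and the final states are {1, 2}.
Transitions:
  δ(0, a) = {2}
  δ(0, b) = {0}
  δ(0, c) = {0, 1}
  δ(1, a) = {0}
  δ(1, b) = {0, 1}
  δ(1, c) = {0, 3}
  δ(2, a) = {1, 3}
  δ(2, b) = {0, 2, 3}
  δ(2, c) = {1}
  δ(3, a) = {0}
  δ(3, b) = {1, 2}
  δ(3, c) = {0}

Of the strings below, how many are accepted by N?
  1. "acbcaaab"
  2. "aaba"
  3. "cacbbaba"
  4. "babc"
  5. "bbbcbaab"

5

"acbcaaab": accepted
"aaba": accepted
"cacbbaba": accepted
"babc": accepted
"bbbcbaab": accepted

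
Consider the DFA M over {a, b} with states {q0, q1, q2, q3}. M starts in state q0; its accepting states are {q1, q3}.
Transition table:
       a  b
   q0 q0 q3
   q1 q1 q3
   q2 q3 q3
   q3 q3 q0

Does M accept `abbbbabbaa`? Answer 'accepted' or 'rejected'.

rejected

q0 --a--> q0
q0 --b--> q3
q3 --b--> q0
q0 --b--> q3
q3 --b--> q0
q0 --a--> q0
q0 --b--> q3
q3 --b--> q0
q0 --a--> q0
q0 --a--> q0
End in state q0, which is not an accepting state.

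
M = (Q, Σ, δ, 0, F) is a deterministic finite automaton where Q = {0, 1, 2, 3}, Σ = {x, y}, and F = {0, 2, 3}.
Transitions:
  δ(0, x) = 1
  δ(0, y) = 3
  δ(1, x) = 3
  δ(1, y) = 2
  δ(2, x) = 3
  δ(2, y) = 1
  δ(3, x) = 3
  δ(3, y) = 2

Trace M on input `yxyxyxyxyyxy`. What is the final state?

0 --y--> 3
3 --x--> 3
3 --y--> 2
2 --x--> 3
3 --y--> 2
2 --x--> 3
3 --y--> 2
2 --x--> 3
3 --y--> 2
2 --y--> 1
1 --x--> 3
3 --y--> 2

2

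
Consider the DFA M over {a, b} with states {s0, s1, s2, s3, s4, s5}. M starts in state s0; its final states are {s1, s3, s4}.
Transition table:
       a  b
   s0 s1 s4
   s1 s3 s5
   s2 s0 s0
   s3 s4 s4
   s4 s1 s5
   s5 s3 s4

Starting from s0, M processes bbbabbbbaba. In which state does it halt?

s0 --b--> s4
s4 --b--> s5
s5 --b--> s4
s4 --a--> s1
s1 --b--> s5
s5 --b--> s4
s4 --b--> s5
s5 --b--> s4
s4 --a--> s1
s1 --b--> s5
s5 --a--> s3

s3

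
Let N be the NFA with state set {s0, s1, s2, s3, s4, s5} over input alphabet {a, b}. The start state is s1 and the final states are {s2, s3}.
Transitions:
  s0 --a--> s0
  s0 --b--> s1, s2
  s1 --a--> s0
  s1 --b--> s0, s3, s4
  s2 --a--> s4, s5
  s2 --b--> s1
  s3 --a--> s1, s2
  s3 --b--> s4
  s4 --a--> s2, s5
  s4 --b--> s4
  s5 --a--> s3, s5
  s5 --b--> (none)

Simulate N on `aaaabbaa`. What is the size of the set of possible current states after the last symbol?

Start: {s1}
read a: {s0}
read a: {s0}
read a: {s0}
read a: {s0}
read b: {s1, s2}
read b: {s0, s1, s3, s4}
read a: {s0, s1, s2, s5}
read a: {s0, s3, s4, s5}
Final reachable set {s0, s3, s4, s5} has 4 states.

4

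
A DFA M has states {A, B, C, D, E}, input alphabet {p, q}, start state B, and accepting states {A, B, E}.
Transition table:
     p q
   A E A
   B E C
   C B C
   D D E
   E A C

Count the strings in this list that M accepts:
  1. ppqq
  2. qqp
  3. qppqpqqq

2

ppqq: accepted
qqp: accepted
qppqpqqq: rejected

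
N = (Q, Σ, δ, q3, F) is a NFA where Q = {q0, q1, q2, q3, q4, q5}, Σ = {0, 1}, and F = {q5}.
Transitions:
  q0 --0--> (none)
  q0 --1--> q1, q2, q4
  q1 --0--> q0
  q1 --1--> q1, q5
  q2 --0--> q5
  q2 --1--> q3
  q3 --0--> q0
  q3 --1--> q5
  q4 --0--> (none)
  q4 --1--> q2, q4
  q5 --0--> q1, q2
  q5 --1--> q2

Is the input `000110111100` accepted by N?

Start: {q3}
read 0: {q0}
read 0: {}
The reachable set is empty and stays empty for the remaining 10 symbols.
Reachable ∩ accepting = {} — empty.

rejected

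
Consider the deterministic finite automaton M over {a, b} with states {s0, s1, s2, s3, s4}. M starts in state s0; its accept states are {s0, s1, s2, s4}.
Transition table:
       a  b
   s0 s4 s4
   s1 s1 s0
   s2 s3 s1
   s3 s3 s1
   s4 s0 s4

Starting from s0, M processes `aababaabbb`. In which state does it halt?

s0 --a--> s4
s4 --a--> s0
s0 --b--> s4
s4 --a--> s0
s0 --b--> s4
s4 --a--> s0
s0 --a--> s4
s4 --b--> s4
s4 --b--> s4
s4 --b--> s4

s4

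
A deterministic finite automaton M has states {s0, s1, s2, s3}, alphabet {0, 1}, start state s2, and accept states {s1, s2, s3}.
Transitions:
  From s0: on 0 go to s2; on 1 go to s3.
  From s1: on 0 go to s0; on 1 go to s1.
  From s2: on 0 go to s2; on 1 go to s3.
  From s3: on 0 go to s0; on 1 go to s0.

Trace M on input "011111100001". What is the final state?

s3

s2 --0--> s2
s2 --1--> s3
s3 --1--> s0
s0 --1--> s3
s3 --1--> s0
s0 --1--> s3
s3 --1--> s0
s0 --0--> s2
s2 --0--> s2
s2 --0--> s2
s2 --0--> s2
s2 --1--> s3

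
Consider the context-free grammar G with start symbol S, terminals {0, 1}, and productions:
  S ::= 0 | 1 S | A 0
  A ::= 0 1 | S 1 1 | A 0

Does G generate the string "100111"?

no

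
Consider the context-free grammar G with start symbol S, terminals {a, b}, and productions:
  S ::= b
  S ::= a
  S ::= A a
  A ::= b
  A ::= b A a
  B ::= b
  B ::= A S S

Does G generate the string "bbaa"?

yes

S ⇒ Aa ⇒ bAaa ⇒ bbaa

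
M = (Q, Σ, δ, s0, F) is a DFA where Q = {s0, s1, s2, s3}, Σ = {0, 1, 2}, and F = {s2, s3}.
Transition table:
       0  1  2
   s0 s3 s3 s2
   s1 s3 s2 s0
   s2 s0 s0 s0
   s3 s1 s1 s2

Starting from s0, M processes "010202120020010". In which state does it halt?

s3

s0 --0--> s3
s3 --1--> s1
s1 --0--> s3
s3 --2--> s2
s2 --0--> s0
s0 --2--> s2
s2 --1--> s0
s0 --2--> s2
s2 --0--> s0
s0 --0--> s3
s3 --2--> s2
s2 --0--> s0
s0 --0--> s3
s3 --1--> s1
s1 --0--> s3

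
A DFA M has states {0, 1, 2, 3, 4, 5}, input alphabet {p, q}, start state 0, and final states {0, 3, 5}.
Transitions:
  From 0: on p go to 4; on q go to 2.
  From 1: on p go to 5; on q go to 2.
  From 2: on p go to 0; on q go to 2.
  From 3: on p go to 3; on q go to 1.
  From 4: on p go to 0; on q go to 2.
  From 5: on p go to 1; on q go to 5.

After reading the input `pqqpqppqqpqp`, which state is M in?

0 --p--> 4
4 --q--> 2
2 --q--> 2
2 --p--> 0
0 --q--> 2
2 --p--> 0
0 --p--> 4
4 --q--> 2
2 --q--> 2
2 --p--> 0
0 --q--> 2
2 --p--> 0

0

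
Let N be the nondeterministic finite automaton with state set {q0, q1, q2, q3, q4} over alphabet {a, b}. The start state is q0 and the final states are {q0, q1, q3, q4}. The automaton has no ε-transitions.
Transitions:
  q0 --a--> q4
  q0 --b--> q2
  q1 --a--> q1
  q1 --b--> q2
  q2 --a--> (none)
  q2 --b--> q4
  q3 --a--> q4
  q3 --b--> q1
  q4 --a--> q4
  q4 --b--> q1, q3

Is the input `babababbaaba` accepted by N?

rejected

Start: {q0}
read b: {q2}
read a: {}
The reachable set is empty and stays empty for the remaining 10 symbols.
Reachable ∩ accepting = {} — empty.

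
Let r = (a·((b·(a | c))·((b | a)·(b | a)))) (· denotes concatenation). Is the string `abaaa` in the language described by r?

Split as a·baaa: a matches a and ((b·(a|c))·((b|a)·(b|a))) matches baaa.

yes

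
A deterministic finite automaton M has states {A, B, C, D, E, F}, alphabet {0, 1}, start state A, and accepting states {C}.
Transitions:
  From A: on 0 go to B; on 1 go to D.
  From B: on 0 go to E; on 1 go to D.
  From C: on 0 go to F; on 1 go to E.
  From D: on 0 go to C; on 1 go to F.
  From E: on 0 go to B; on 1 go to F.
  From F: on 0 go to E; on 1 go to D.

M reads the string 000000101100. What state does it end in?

F

A --0--> B
B --0--> E
E --0--> B
B --0--> E
E --0--> B
B --0--> E
E --1--> F
F --0--> E
E --1--> F
F --1--> D
D --0--> C
C --0--> F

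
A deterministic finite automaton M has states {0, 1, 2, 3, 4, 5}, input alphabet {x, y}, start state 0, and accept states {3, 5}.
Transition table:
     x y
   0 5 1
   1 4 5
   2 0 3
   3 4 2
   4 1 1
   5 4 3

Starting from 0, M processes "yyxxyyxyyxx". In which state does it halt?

0 --y--> 1
1 --y--> 5
5 --x--> 4
4 --x--> 1
1 --y--> 5
5 --y--> 3
3 --x--> 4
4 --y--> 1
1 --y--> 5
5 --x--> 4
4 --x--> 1

1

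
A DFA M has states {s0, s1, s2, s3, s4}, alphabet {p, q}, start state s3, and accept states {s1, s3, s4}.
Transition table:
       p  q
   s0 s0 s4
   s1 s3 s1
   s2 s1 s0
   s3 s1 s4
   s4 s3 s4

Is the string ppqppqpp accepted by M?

accepted

s3 --p--> s1
s1 --p--> s3
s3 --q--> s4
s4 --p--> s3
s3 --p--> s1
s1 --q--> s1
s1 --p--> s3
s3 --p--> s1
End in state s1, which is an accepting state.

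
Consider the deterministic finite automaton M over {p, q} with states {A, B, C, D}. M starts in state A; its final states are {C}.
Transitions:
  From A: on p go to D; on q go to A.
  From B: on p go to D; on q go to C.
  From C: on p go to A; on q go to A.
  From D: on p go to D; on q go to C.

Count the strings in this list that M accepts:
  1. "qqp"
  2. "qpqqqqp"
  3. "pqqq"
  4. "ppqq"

0

"qqp": rejected
"qpqqqqp": rejected
"pqqq": rejected
"ppqq": rejected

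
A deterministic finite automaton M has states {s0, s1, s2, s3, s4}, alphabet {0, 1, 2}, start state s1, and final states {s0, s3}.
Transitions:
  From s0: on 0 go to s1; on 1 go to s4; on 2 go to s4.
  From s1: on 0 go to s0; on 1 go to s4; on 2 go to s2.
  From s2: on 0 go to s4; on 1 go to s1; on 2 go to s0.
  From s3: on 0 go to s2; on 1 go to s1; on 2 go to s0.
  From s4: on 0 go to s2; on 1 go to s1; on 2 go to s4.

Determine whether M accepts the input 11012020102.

accepted

s1 --1--> s4
s4 --1--> s1
s1 --0--> s0
s0 --1--> s4
s4 --2--> s4
s4 --0--> s2
s2 --2--> s0
s0 --0--> s1
s1 --1--> s4
s4 --0--> s2
s2 --2--> s0
End in state s0, which is an accepting state.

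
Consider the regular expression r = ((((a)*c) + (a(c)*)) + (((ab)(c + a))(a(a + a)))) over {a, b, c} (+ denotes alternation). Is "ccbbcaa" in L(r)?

no

Neither (((a)*c)+(a(c)*)) nor (((ab)(c+a))(a(a+a))) matches ccbbcaa.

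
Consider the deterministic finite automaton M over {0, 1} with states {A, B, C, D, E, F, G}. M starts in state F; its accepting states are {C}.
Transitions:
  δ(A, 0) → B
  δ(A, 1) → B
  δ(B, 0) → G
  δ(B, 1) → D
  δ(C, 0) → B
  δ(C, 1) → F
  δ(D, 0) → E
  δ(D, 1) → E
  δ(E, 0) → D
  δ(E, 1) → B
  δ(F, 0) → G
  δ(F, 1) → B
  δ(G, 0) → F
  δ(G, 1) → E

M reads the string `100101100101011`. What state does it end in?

F --1--> B
B --0--> G
G --0--> F
F --1--> B
B --0--> G
G --1--> E
E --1--> B
B --0--> G
G --0--> F
F --1--> B
B --0--> G
G --1--> E
E --0--> D
D --1--> E
E --1--> B

B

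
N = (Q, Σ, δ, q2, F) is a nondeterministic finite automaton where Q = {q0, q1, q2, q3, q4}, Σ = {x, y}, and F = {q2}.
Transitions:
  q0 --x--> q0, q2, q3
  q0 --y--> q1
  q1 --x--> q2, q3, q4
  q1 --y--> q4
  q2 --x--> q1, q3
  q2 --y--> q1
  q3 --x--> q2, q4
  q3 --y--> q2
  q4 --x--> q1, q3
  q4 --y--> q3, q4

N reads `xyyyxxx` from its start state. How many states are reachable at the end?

Start: {q2}
read x: {q1, q3}
read y: {q2, q4}
read y: {q1, q3, q4}
read y: {q2, q3, q4}
read x: {q1, q2, q3, q4}
read x: {q1, q2, q3, q4}
read x: {q1, q2, q3, q4}
Final reachable set {q1, q2, q3, q4} has 4 states.

4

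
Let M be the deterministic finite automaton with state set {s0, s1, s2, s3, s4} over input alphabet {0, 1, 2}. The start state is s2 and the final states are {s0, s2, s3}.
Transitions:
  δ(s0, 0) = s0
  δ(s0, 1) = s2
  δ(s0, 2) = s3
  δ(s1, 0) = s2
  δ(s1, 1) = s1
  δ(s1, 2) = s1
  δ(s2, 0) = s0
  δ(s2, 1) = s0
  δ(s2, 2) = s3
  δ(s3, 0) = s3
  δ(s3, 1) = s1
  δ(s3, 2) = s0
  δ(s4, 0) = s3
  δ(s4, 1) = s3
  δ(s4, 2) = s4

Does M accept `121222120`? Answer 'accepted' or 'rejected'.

s2 --1--> s0
s0 --2--> s3
s3 --1--> s1
s1 --2--> s1
s1 --2--> s1
s1 --2--> s1
s1 --1--> s1
s1 --2--> s1
s1 --0--> s2
End in state s2, which is an accepting state.

accepted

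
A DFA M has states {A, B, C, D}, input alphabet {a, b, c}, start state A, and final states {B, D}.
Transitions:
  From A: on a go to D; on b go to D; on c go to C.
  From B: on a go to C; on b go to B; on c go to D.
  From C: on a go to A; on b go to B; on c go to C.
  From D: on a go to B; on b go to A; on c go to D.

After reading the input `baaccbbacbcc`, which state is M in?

A --b--> D
D --a--> B
B --a--> C
C --c--> C
C --c--> C
C --b--> B
B --b--> B
B --a--> C
C --c--> C
C --b--> B
B --c--> D
D --c--> D

D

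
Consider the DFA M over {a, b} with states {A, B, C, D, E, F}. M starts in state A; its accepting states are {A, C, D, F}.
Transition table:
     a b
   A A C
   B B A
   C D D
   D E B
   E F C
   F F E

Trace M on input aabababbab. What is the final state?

A --a--> A
A --a--> A
A --b--> C
C --a--> D
D --b--> B
B --a--> B
B --b--> A
A --b--> C
C --a--> D
D --b--> B

B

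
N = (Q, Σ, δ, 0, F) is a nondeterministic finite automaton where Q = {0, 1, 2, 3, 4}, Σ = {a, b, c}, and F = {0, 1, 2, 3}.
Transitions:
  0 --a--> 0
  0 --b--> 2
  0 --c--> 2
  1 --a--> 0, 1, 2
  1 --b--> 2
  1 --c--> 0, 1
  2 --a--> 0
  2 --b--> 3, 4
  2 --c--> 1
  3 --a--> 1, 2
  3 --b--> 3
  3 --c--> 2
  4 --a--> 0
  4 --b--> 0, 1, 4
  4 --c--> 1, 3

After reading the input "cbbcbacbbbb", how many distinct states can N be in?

5

Start: {0}
read c: {2}
read b: {3, 4}
read b: {0, 1, 3, 4}
read c: {0, 1, 2, 3}
read b: {2, 3, 4}
read a: {0, 1, 2}
read c: {0, 1, 2}
read b: {2, 3, 4}
read b: {0, 1, 3, 4}
read b: {0, 1, 2, 3, 4}
read b: {0, 1, 2, 3, 4}
Final reachable set {0, 1, 2, 3, 4} has 5 states.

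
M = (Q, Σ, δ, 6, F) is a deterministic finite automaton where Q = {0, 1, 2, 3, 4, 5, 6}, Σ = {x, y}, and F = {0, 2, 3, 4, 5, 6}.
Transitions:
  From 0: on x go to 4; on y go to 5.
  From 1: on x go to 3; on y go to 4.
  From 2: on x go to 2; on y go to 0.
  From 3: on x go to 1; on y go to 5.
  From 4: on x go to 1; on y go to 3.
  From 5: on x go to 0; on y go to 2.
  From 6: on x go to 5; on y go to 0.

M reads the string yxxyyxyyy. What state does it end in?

5

6 --y--> 0
0 --x--> 4
4 --x--> 1
1 --y--> 4
4 --y--> 3
3 --x--> 1
1 --y--> 4
4 --y--> 3
3 --y--> 5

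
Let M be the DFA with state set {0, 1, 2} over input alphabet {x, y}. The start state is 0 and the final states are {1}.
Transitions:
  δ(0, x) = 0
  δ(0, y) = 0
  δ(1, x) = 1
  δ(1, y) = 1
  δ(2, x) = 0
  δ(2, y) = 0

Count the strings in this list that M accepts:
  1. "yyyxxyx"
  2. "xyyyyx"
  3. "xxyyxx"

"yyyxxyx": rejected
"xyyyyx": rejected
"xxyyxx": rejected

0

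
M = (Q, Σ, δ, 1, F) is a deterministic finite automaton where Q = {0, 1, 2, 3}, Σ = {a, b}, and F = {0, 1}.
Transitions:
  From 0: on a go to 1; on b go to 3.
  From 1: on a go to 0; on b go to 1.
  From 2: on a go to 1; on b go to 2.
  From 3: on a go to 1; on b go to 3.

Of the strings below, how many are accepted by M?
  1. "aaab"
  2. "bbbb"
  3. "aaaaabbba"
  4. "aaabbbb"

"aaab": rejected
"bbbb": accepted
"aaaaabbba": accepted
"aaabbbb": rejected

2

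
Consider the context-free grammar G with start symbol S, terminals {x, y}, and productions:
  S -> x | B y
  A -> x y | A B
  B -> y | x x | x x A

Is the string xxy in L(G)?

yes

S ⇒ By ⇒ xxy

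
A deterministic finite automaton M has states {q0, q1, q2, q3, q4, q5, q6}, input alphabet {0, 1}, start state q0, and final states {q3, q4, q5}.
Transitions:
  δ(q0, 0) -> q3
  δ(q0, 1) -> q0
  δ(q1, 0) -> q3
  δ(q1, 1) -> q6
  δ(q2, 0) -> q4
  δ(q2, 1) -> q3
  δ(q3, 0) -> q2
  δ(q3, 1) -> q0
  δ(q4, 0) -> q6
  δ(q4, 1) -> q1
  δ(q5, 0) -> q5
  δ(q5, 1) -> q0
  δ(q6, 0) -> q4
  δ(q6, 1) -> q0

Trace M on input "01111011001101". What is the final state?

q0

q0 --0--> q3
q3 --1--> q0
q0 --1--> q0
q0 --1--> q0
q0 --1--> q0
q0 --0--> q3
q3 --1--> q0
q0 --1--> q0
q0 --0--> q3
q3 --0--> q2
q2 --1--> q3
q3 --1--> q0
q0 --0--> q3
q3 --1--> q0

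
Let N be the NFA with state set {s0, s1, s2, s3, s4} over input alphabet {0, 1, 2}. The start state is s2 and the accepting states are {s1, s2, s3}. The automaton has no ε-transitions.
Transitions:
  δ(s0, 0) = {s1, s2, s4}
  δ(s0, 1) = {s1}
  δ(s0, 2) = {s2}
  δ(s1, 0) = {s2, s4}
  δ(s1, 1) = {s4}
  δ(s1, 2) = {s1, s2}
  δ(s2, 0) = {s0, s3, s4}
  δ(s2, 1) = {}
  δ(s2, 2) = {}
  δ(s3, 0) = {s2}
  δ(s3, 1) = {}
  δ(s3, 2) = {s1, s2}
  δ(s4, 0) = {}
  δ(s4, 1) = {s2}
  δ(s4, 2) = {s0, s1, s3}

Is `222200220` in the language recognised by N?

Start: {s2}
read 2: {}
The reachable set is empty and stays empty for the remaining 8 symbols.
Reachable ∩ accepting = {} — empty.

rejected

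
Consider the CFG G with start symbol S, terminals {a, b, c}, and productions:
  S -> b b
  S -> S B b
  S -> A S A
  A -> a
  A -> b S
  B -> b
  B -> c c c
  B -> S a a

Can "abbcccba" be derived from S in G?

yes

S ⇒ ASA ⇒ aSA ⇒ aSBbA ⇒ abbBbA ⇒ abbcccbA ⇒ abbcccba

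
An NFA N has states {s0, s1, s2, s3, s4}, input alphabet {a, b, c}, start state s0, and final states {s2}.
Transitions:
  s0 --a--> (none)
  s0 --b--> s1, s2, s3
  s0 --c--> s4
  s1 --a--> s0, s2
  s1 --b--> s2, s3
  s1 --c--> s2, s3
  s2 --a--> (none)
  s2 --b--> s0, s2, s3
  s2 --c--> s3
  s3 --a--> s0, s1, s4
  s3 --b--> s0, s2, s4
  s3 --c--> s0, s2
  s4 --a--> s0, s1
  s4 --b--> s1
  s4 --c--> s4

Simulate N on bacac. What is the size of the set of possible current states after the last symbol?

3

Start: {s0}
read b: {s1, s2, s3}
read a: {s0, s1, s2, s4}
read c: {s2, s3, s4}
read a: {s0, s1, s4}
read c: {s2, s3, s4}
Final reachable set {s2, s3, s4} has 3 states.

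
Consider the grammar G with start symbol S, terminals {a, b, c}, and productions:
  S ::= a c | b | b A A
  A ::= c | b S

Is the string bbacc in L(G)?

yes

S ⇒ bAA ⇒ bbSA ⇒ bbacA ⇒ bbacc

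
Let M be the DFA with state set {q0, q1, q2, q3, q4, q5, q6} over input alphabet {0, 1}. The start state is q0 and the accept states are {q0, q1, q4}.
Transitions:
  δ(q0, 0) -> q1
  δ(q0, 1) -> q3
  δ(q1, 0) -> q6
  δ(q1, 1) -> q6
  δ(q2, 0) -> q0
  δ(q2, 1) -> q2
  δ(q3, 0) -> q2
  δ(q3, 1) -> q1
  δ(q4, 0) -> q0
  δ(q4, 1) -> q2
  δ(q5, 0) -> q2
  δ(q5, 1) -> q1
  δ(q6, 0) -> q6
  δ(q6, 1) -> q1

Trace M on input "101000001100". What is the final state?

q0 --1--> q3
q3 --0--> q2
q2 --1--> q2
q2 --0--> q0
q0 --0--> q1
q1 --0--> q6
q6 --0--> q6
q6 --0--> q6
q6 --1--> q1
q1 --1--> q6
q6 --0--> q6
q6 --0--> q6

q6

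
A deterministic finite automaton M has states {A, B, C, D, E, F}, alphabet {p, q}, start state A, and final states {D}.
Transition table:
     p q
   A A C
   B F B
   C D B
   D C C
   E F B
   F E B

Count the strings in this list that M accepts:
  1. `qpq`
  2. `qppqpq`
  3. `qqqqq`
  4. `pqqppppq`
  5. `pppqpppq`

`qpq`: rejected
`qppqpq`: rejected
`qqqqq`: rejected
`pqqppppq`: rejected
`pppqpppq`: rejected

0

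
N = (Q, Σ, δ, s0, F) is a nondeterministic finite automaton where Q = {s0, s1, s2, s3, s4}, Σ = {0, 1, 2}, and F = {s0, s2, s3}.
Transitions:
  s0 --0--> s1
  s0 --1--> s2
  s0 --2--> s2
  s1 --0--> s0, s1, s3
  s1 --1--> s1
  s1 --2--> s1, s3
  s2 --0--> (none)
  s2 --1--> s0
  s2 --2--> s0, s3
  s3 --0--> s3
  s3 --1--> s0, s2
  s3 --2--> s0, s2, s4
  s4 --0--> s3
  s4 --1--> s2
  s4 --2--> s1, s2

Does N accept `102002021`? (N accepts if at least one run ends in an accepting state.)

Start: {s0}
read 1: {s2}
read 0: {}
The reachable set is empty and stays empty for the remaining 7 symbols.
Reachable ∩ accepting = {} — empty.

rejected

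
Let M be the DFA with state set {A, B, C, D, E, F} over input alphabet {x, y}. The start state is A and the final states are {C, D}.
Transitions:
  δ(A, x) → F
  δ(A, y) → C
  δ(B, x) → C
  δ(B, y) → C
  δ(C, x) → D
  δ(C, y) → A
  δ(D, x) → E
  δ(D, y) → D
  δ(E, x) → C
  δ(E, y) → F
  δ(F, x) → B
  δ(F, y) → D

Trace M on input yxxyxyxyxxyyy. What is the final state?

A --y--> C
C --x--> D
D --x--> E
E --y--> F
F --x--> B
B --y--> C
C --x--> D
D --y--> D
D --x--> E
E --x--> C
C --y--> A
A --y--> C
C --y--> A

A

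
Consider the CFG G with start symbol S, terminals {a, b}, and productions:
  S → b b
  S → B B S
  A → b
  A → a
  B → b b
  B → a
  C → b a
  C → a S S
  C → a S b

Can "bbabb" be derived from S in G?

S ⇒ BBS ⇒ bbBS ⇒ bbaS ⇒ bbabb

yes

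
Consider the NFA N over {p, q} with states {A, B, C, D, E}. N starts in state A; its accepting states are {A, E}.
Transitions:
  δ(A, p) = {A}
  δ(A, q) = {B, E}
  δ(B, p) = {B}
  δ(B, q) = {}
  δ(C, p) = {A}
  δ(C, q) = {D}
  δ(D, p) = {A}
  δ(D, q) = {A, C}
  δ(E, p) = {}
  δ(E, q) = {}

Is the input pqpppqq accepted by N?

Start: {A}
read p: {A}
read q: {B, E}
read p: {B}
read p: {B}
read p: {B}
read q: {}
The reachable set is empty and stays empty for the remaining 1 symbol.
Reachable ∩ accepting = {} — empty.

rejected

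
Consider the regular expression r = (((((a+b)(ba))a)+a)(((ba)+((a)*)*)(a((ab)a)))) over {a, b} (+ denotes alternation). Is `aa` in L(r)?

No split of aa into u·v has ((((a+b)(ba))a)+a) matching u and (((ba)+((a)*)*)(a((ab)a))) matching v.

no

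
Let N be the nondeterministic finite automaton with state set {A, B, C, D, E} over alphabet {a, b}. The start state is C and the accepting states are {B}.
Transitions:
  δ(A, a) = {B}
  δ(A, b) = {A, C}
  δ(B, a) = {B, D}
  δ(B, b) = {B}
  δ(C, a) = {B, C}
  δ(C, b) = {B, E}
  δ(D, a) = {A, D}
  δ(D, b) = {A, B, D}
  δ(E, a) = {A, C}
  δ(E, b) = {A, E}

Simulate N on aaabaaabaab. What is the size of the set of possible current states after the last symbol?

5

Start: {C}
read a: {B, C}
read a: {B, C, D}
read a: {A, B, C, D}
read b: {A, B, C, D, E}
read a: {A, B, C, D}
read a: {A, B, C, D}
read a: {A, B, C, D}
read b: {A, B, C, D, E}
read a: {A, B, C, D}
read a: {A, B, C, D}
read b: {A, B, C, D, E}
Final reachable set {A, B, C, D, E} has 5 states.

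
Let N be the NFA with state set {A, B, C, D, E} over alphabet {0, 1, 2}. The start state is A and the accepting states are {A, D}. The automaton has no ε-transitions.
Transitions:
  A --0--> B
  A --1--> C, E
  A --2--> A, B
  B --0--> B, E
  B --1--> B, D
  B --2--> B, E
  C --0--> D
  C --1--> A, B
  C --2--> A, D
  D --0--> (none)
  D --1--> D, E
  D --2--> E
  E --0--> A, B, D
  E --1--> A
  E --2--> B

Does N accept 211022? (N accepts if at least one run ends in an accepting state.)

Start: {A}
read 2: {A, B}
read 1: {B, C, D, E}
read 1: {A, B, D, E}
read 0: {A, B, D, E}
read 2: {A, B, E}
read 2: {A, B, E}
Reachable ∩ accepting = {A} — nonempty.

accepted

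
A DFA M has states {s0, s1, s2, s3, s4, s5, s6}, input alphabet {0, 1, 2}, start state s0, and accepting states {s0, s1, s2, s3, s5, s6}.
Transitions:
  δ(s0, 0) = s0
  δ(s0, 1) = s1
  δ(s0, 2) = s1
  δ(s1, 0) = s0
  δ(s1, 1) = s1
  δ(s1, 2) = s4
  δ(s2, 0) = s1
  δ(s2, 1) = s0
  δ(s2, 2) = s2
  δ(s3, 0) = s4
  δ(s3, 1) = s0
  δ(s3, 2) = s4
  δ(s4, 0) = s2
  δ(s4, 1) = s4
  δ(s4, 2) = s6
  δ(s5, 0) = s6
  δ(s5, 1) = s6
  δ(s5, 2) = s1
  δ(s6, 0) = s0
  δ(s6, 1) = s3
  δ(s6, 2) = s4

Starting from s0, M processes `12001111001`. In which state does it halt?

s0 --1--> s1
s1 --2--> s4
s4 --0--> s2
s2 --0--> s1
s1 --1--> s1
s1 --1--> s1
s1 --1--> s1
s1 --1--> s1
s1 --0--> s0
s0 --0--> s0
s0 --1--> s1

s1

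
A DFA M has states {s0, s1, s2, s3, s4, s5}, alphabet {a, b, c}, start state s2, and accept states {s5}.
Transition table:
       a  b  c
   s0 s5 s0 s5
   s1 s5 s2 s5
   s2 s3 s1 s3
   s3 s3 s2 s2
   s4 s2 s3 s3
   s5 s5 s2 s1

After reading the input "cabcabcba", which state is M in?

s2 --c--> s3
s3 --a--> s3
s3 --b--> s2
s2 --c--> s3
s3 --a--> s3
s3 --b--> s2
s2 --c--> s3
s3 --b--> s2
s2 --a--> s3

s3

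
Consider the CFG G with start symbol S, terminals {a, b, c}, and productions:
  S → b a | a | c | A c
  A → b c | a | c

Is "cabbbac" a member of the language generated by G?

no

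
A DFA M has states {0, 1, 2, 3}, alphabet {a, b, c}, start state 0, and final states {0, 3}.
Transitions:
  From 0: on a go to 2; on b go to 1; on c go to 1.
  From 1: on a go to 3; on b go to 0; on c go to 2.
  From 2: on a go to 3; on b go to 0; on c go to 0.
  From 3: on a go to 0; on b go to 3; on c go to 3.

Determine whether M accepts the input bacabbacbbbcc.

0 --b--> 1
1 --a--> 3
3 --c--> 3
3 --a--> 0
0 --b--> 1
1 --b--> 0
0 --a--> 2
2 --c--> 0
0 --b--> 1
1 --b--> 0
0 --b--> 1
1 --c--> 2
2 --c--> 0
End in state 0, which is an accepting state.

accepted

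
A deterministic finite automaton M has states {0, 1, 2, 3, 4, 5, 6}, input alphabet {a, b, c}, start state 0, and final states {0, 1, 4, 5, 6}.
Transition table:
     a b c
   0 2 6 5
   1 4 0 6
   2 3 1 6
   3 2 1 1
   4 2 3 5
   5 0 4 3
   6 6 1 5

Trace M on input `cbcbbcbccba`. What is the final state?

0 --c--> 5
5 --b--> 4
4 --c--> 5
5 --b--> 4
4 --b--> 3
3 --c--> 1
1 --b--> 0
0 --c--> 5
5 --c--> 3
3 --b--> 1
1 --a--> 4

4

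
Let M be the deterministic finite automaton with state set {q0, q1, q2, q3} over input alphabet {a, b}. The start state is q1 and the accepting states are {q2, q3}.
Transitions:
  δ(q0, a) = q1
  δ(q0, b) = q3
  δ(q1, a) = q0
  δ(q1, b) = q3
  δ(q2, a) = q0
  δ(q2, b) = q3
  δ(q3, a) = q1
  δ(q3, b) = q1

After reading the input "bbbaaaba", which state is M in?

q1 --b--> q3
q3 --b--> q1
q1 --b--> q3
q3 --a--> q1
q1 --a--> q0
q0 --a--> q1
q1 --b--> q3
q3 --a--> q1

q1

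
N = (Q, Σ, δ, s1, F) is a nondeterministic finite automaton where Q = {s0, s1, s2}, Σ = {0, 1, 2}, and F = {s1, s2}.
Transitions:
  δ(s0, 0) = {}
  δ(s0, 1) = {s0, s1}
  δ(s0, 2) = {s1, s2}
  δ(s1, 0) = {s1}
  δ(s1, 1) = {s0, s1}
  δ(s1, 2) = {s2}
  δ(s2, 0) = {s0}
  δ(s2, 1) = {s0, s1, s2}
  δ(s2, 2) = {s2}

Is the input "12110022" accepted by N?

accepted

Start: {s1}
read 1: {s0, s1}
read 2: {s1, s2}
read 1: {s0, s1, s2}
read 1: {s0, s1, s2}
read 0: {s0, s1}
read 0: {s1}
read 2: {s2}
read 2: {s2}
Reachable ∩ accepting = {s2} — nonempty.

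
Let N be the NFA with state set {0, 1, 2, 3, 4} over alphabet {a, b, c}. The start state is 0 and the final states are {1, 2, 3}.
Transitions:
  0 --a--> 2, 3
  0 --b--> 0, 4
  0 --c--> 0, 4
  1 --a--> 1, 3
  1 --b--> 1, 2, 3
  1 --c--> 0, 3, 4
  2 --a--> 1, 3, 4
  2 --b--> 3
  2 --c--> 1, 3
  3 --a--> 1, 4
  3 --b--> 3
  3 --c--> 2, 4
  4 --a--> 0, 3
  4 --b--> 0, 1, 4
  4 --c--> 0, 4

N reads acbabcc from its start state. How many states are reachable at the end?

5

Start: {0}
read a: {2, 3}
read c: {1, 2, 3, 4}
read b: {0, 1, 2, 3, 4}
read a: {0, 1, 2, 3, 4}
read b: {0, 1, 2, 3, 4}
read c: {0, 1, 2, 3, 4}
read c: {0, 1, 2, 3, 4}
Final reachable set {0, 1, 2, 3, 4} has 5 states.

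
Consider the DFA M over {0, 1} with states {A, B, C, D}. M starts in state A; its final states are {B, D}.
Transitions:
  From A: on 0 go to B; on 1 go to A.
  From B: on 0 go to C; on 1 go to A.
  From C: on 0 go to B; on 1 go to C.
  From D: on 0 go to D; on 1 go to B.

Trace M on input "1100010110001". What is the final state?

A

A --1--> A
A --1--> A
A --0--> B
B --0--> C
C --0--> B
B --1--> A
A --0--> B
B --1--> A
A --1--> A
A --0--> B
B --0--> C
C --0--> B
B --1--> A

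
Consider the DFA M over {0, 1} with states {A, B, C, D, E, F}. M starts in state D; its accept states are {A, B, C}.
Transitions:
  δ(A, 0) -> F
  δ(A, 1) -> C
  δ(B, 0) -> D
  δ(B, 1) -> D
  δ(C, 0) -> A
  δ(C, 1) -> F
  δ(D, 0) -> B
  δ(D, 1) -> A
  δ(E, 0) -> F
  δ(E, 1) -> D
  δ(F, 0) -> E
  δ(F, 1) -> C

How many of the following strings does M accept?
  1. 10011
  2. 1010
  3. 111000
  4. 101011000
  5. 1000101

10011: accepted
1010: accepted
111000: rejected
101011000: rejected
1000101: accepted

3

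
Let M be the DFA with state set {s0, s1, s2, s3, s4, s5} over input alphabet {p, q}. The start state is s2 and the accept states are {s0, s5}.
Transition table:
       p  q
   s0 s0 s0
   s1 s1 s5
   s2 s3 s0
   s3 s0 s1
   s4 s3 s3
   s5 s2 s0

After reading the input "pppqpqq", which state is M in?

s0

s2 --p--> s3
s3 --p--> s0
s0 --p--> s0
s0 --q--> s0
s0 --p--> s0
s0 --q--> s0
s0 --q--> s0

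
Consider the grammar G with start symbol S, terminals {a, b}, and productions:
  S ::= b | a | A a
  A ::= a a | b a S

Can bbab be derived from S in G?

no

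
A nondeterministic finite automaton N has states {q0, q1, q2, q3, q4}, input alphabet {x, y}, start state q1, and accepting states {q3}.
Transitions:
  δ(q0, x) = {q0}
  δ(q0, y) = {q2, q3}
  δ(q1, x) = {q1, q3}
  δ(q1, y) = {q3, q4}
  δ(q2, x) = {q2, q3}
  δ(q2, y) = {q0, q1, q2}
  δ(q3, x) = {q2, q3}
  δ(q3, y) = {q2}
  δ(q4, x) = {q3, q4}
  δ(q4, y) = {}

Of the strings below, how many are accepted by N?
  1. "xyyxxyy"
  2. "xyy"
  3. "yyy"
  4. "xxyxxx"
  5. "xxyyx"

"xyyxxyy": accepted
"xyy": rejected
"yyy": rejected
"xxyxxx": accepted
"xxyyx": accepted

3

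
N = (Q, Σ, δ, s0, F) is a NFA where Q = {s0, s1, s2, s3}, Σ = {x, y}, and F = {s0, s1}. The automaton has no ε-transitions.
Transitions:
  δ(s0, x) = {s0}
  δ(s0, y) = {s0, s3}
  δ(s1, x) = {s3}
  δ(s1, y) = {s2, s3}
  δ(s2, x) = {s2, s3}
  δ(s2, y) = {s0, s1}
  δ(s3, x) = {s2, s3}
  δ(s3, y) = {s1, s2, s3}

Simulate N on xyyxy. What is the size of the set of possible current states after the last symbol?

4

Start: {s0}
read x: {s0}
read y: {s0, s3}
read y: {s0, s1, s2, s3}
read x: {s0, s2, s3}
read y: {s0, s1, s2, s3}
Final reachable set {s0, s1, s2, s3} has 4 states.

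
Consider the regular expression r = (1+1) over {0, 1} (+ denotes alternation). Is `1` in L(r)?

yes

The left alternative 1 matches 1.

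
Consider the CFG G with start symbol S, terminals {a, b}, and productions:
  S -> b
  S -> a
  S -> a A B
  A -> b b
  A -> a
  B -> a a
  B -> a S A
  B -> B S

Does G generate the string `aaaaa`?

S ⇒ aAB ⇒ aaB ⇒ aaBS ⇒ aaaaS ⇒ aaaaa

yes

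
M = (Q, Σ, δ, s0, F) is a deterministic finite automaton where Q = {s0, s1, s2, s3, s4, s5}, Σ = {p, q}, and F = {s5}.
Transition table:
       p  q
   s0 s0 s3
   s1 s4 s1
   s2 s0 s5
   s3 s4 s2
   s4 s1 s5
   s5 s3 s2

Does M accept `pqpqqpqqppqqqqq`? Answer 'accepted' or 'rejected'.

s0 --p--> s0
s0 --q--> s3
s3 --p--> s4
s4 --q--> s5
s5 --q--> s2
s2 --p--> s0
s0 --q--> s3
s3 --q--> s2
s2 --p--> s0
s0 --p--> s0
s0 --q--> s3
s3 --q--> s2
s2 --q--> s5
s5 --q--> s2
s2 --q--> s5
End in state s5, which is an accepting state.

accepted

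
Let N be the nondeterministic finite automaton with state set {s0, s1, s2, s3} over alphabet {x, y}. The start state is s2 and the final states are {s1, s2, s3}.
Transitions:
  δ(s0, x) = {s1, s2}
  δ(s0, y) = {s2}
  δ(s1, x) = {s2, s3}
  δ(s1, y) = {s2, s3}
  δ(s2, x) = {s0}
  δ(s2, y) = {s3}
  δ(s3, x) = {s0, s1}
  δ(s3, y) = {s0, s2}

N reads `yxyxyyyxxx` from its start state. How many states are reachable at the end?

4

Start: {s2}
read y: {s3}
read x: {s0, s1}
read y: {s2, s3}
read x: {s0, s1}
read y: {s2, s3}
read y: {s0, s2, s3}
read y: {s0, s2, s3}
read x: {s0, s1, s2}
read x: {s0, s1, s2, s3}
read x: {s0, s1, s2, s3}
Final reachable set {s0, s1, s2, s3} has 4 states.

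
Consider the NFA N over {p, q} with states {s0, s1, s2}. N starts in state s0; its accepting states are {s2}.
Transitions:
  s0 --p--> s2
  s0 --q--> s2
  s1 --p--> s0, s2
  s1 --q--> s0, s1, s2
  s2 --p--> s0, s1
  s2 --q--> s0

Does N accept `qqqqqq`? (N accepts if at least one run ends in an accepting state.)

Start: {s0}
read q: {s2}
read q: {s0}
read q: {s2}
read q: {s0}
read q: {s2}
read q: {s0}
Reachable ∩ accepting = {} — empty.

rejected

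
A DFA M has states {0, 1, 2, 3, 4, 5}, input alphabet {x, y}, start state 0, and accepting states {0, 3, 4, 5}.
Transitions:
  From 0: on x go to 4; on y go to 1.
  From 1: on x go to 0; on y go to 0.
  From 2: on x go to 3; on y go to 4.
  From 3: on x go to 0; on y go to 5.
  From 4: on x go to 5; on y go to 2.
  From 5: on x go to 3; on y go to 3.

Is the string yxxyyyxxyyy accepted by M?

0 --y--> 1
1 --x--> 0
0 --x--> 4
4 --y--> 2
2 --y--> 4
4 --y--> 2
2 --x--> 3
3 --x--> 0
0 --y--> 1
1 --y--> 0
0 --y--> 1
End in state 1, which is not an accepting state.

rejected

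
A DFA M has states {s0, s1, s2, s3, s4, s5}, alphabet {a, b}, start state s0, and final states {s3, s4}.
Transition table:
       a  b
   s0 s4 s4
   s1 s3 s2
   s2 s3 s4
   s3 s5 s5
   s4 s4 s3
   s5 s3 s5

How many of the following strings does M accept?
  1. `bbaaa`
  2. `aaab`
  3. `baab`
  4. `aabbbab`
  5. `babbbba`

3

`bbaaa`: rejected
`aaab`: accepted
`baab`: accepted
`aabbbab`: rejected
`babbbba`: accepted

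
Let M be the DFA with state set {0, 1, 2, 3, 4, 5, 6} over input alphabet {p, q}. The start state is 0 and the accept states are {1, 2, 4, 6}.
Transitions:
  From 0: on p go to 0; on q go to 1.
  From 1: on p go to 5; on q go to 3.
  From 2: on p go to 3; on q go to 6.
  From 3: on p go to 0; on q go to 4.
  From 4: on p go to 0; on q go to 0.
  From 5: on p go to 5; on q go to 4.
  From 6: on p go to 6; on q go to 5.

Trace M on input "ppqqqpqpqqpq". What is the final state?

0 --p--> 0
0 --p--> 0
0 --q--> 1
1 --q--> 3
3 --q--> 4
4 --p--> 0
0 --q--> 1
1 --p--> 5
5 --q--> 4
4 --q--> 0
0 --p--> 0
0 --q--> 1

1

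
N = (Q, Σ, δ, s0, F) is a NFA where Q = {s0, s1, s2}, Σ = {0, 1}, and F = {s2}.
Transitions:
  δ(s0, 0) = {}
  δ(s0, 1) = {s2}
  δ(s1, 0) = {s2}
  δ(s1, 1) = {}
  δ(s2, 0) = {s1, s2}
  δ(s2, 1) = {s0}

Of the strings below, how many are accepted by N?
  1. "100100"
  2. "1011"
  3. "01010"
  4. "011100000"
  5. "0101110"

"100100": rejected
"1011": accepted
"01010": rejected
"011100000": rejected
"0101110": rejected

1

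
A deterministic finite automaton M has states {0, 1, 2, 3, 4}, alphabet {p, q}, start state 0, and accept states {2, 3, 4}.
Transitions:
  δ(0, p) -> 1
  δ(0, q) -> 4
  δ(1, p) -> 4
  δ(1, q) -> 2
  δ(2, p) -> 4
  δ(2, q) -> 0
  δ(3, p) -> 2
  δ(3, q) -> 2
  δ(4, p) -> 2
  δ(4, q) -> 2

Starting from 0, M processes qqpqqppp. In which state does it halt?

2

0 --q--> 4
4 --q--> 2
2 --p--> 4
4 --q--> 2
2 --q--> 0
0 --p--> 1
1 --p--> 4
4 --p--> 2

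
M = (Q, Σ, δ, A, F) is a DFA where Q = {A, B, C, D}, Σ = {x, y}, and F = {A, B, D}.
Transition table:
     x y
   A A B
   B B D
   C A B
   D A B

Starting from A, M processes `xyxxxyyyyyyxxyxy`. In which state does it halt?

B

A --x--> A
A --y--> B
B --x--> B
B --x--> B
B --x--> B
B --y--> D
D --y--> B
B --y--> D
D --y--> B
B --y--> D
D --y--> B
B --x--> B
B --x--> B
B --y--> D
D --x--> A
A --y--> B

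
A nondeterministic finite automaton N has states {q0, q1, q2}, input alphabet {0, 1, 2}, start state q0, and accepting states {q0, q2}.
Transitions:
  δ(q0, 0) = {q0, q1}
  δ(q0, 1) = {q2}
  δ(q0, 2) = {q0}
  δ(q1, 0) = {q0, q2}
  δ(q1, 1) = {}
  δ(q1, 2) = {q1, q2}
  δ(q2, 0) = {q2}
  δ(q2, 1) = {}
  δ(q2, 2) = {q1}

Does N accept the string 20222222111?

rejected

Start: {q0}
read 2: {q0}
read 0: {q0, q1}
read 2: {q0, q1, q2}
read 2: {q0, q1, q2}
read 2: {q0, q1, q2}
read 2: {q0, q1, q2}
read 2: {q0, q1, q2}
read 2: {q0, q1, q2}
read 1: {q2}
read 1: {}
The reachable set is empty and stays empty for the remaining 1 symbol.
Reachable ∩ accepting = {} — empty.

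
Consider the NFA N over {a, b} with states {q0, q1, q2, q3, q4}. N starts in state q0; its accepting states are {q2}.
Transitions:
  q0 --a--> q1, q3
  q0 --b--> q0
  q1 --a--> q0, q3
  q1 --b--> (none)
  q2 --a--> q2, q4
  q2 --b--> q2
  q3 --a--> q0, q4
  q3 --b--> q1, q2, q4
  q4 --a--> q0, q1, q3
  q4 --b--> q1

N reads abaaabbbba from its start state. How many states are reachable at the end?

4

Start: {q0}
read a: {q1, q3}
read b: {q1, q2, q4}
read a: {q0, q1, q2, q3, q4}
read a: {q0, q1, q2, q3, q4}
read a: {q0, q1, q2, q3, q4}
read b: {q0, q1, q2, q4}
read b: {q0, q1, q2}
read b: {q0, q2}
read b: {q0, q2}
read a: {q1, q2, q3, q4}
Final reachable set {q1, q2, q3, q4} has 4 states.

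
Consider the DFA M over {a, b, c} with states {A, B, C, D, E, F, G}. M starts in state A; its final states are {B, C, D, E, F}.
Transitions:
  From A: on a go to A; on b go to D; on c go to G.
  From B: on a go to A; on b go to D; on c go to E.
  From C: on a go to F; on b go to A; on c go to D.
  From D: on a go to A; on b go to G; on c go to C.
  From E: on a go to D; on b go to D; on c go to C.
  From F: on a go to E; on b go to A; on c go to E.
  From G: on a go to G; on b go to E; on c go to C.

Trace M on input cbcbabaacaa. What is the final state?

G

A --c--> G
G --b--> E
E --c--> C
C --b--> A
A --a--> A
A --b--> D
D --a--> A
A --a--> A
A --c--> G
G --a--> G
G --a--> G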